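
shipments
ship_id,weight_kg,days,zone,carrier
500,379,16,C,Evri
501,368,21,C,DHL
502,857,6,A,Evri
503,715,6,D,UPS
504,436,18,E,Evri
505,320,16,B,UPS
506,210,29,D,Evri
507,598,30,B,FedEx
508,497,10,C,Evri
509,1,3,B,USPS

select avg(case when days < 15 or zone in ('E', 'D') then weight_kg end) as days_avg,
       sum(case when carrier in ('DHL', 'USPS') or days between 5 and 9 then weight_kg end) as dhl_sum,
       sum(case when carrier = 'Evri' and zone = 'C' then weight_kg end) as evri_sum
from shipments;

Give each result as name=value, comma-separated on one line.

days_avg=452.6666666667, dhl_sum=1941, evri_sum=876

[days_avg: days < 15 or zone in ('E', 'D')]
ship_id=500: ✗
ship_id=501: ✗
ship_id=502: ✓ → 857
ship_id=503: ✓ → 715
ship_id=504: ✓ → 436
ship_id=505: ✗
ship_id=506: ✓ → 210
ship_id=507: ✗
ship_id=508: ✓ → 497
ship_id=509: ✓ → 1
days_avg = (857 + 715 + 436 + 210 + 497 + 1) / 6 = 452.6666666667
—
[dhl_sum: carrier in ('DHL', 'USPS') or days between 5 and 9]
ship_id=500: ✗
ship_id=501: ✓ → 368
ship_id=502: ✓ → 857
ship_id=503: ✓ → 715
ship_id=504: ✗
ship_id=505: ✗
ship_id=506: ✗
ship_id=507: ✗
ship_id=508: ✗
ship_id=509: ✓ → 1
dhl_sum = 368 + 857 + 715 + 1 = 1941
—
[evri_sum: carrier = 'Evri' and zone = 'C']
ship_id=500: ✓ → 379
ship_id=501: ✗
ship_id=502: ✗
ship_id=503: ✗
ship_id=504: ✗
ship_id=505: ✗
ship_id=506: ✗
ship_id=507: ✗
ship_id=508: ✓ → 497
ship_id=509: ✗
evri_sum = 379 + 497 = 876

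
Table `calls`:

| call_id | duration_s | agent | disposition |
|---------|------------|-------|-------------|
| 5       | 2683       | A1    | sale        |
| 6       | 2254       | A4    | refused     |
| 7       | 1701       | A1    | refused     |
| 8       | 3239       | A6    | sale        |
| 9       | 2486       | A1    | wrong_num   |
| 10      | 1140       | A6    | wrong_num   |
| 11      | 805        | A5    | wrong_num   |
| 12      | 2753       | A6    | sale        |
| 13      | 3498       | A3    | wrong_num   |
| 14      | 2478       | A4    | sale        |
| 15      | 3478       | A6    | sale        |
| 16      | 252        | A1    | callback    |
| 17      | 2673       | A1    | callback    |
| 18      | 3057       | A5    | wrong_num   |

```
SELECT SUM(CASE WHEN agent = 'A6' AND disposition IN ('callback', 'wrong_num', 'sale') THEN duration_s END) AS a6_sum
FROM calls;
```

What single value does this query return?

10610

call_id=5: ✗
call_id=6: ✗
call_id=7: ✗
call_id=8: ✓ → 3239
call_id=9: ✗
call_id=10: ✓ → 1140
call_id=11: ✗
call_id=12: ✓ → 2753
call_id=13: ✗
call_id=14: ✗
call_id=15: ✓ → 3478
call_id=16: ✗
call_id=17: ✗
call_id=18: ✗
a6_sum = 3239 + 1140 + 2753 + 3478 = 10610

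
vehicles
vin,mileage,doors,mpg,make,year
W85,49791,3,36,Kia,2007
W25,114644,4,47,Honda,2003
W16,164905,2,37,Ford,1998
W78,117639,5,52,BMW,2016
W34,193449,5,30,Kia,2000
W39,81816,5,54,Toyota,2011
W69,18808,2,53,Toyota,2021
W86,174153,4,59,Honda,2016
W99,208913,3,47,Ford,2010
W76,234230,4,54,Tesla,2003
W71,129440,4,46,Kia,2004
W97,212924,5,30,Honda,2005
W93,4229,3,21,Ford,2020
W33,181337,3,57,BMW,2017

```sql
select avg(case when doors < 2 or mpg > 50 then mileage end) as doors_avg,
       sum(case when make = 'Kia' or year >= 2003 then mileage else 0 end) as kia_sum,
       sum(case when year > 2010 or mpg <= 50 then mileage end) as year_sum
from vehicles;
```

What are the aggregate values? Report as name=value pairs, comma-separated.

doors_avg=134663.8333333333, kia_sum=1721373, year_sum=1652048

[doors_avg: doors < 2 or mpg > 50]
vin=W85: ✗
vin=W25: ✗
vin=W16: ✗
vin=W78: ✓ → 117639
vin=W34: ✗
vin=W39: ✓ → 81816
vin=W69: ✓ → 18808
vin=W86: ✓ → 174153
vin=W99: ✗
vin=W76: ✓ → 234230
vin=W71: ✗
vin=W97: ✗
vin=W93: ✗
vin=W33: ✓ → 181337
doors_avg = (117639 + 81816 + 18808 + 174153 + 234230 + 181337) / 6 = 134663.8333333333
—
[kia_sum: make = 'Kia' or year >= 2003]
vin=W85: ✓ → 49791
vin=W25: ✓ → 114644
vin=W16: ✗
vin=W78: ✓ → 117639
vin=W34: ✓ → 193449
vin=W39: ✓ → 81816
vin=W69: ✓ → 18808
vin=W86: ✓ → 174153
vin=W99: ✓ → 208913
vin=W76: ✓ → 234230
vin=W71: ✓ → 129440
vin=W97: ✓ → 212924
vin=W93: ✓ → 4229
vin=W33: ✓ → 181337
kia_sum = 49791 + 114644 + 117639 + 193449 + 81816 + 18808 + 174153 + 208913 + 234230 + 129440 + 212924 + 4229 + 181337 = 1721373
—
[year_sum: year > 2010 or mpg <= 50]
vin=W85: ✓ → 49791
vin=W25: ✓ → 114644
vin=W16: ✓ → 164905
vin=W78: ✓ → 117639
vin=W34: ✓ → 193449
vin=W39: ✓ → 81816
vin=W69: ✓ → 18808
vin=W86: ✓ → 174153
vin=W99: ✓ → 208913
vin=W76: ✗
vin=W71: ✓ → 129440
vin=W97: ✓ → 212924
vin=W93: ✓ → 4229
vin=W33: ✓ → 181337
year_sum = 49791 + 114644 + 164905 + 117639 + 193449 + 81816 + 18808 + 174153 + 208913 + 129440 + 212924 + 4229 + 181337 = 1652048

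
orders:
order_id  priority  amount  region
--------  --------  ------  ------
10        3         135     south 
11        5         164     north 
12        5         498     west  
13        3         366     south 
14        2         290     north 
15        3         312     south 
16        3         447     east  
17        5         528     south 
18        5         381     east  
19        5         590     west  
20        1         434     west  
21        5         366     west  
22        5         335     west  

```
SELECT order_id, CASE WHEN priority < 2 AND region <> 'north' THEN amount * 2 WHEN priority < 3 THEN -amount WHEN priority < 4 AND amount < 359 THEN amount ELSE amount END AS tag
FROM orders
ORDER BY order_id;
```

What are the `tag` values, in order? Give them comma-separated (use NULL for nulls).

order_id=10: priority < 4 AND amount < 359 → 135
order_id=11: ELSE → 164
order_id=12: ELSE → 498
order_id=13: ELSE → 366
order_id=14: priority < 3 → -290
order_id=15: priority < 4 AND amount < 359 → 312
order_id=16: ELSE → 447
order_id=17: ELSE → 528
order_id=18: ELSE → 381
order_id=19: ELSE → 590
order_id=20: priority < 2 AND region <> 'north' → 868
order_id=21: ELSE → 366
order_id=22: ELSE → 335

135, 164, 498, 366, -290, 312, 447, 528, 381, 590, 868, 366, 335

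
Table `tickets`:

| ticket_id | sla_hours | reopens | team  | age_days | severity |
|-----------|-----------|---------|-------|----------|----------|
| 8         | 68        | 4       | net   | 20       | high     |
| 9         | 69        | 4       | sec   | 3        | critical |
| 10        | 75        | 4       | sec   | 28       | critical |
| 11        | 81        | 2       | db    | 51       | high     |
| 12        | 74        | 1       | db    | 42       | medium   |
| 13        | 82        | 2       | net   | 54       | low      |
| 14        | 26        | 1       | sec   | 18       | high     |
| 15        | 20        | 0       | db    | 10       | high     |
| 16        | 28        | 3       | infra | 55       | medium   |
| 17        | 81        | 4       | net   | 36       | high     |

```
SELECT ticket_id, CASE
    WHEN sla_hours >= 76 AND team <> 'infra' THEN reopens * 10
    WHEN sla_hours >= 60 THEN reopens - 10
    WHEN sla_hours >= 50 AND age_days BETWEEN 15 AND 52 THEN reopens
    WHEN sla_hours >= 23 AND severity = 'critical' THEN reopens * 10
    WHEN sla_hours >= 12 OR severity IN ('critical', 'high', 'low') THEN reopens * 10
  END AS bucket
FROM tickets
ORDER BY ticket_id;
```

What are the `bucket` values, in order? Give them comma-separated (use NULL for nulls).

-6, -6, -6, 20, -9, 20, 10, 0, 30, 40

ticket_id=8: sla_hours >= 60 → -6
ticket_id=9: sla_hours >= 60 → -6
ticket_id=10: sla_hours >= 60 → -6
ticket_id=11: sla_hours >= 76 AND team <> 'infra' → 20
ticket_id=12: sla_hours >= 60 → -9
ticket_id=13: sla_hours >= 76 AND team <> 'infra' → 20
ticket_id=14: sla_hours >= 12 OR severity IN ('critical', 'high', 'low') → 10
ticket_id=15: sla_hours >= 12 OR severity IN ('critical', 'high', 'low') → 0
ticket_id=16: sla_hours >= 12 OR severity IN ('critical', 'high', 'low') → 30
ticket_id=17: sla_hours >= 76 AND team <> 'infra' → 40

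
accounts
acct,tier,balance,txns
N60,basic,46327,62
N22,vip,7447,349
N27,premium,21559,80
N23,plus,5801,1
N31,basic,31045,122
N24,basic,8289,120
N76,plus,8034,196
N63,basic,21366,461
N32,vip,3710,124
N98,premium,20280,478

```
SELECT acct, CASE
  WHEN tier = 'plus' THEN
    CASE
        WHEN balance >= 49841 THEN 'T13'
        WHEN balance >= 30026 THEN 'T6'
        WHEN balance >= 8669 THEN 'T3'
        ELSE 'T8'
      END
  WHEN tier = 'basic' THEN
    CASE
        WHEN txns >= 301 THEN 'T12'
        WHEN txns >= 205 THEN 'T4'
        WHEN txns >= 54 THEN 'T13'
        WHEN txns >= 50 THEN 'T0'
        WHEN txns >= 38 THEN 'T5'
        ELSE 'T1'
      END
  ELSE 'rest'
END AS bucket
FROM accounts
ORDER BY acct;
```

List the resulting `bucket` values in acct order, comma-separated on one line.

rest, T8, T13, rest, T13, rest, T13, T12, T8, rest

acct=N22: tier='vip' → outer ELSE → rest
acct=N23: tier='plus' → inner[ELSE] → T8
acct=N24: tier='basic' → inner[txns >= 54] → T13
acct=N27: tier='premium' → outer ELSE → rest
acct=N31: tier='basic' → inner[txns >= 54] → T13
acct=N32: tier='vip' → outer ELSE → rest
acct=N60: tier='basic' → inner[txns >= 54] → T13
acct=N63: tier='basic' → inner[txns >= 301] → T12
acct=N76: tier='plus' → inner[ELSE] → T8
acct=N98: tier='premium' → outer ELSE → rest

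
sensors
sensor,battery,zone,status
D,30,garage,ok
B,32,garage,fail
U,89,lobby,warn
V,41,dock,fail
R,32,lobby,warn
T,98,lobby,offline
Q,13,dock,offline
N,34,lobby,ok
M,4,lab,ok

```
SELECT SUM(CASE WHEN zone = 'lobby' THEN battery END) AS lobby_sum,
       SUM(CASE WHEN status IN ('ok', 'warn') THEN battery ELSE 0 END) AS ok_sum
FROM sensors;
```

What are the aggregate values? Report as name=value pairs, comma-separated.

lobby_sum=253, ok_sum=189

[lobby_sum: zone = 'lobby']
sensor=D: ✗
sensor=B: ✗
sensor=U: ✓ → 89
sensor=V: ✗
sensor=R: ✓ → 32
sensor=T: ✓ → 98
sensor=Q: ✗
sensor=N: ✓ → 34
sensor=M: ✗
lobby_sum = 89 + 32 + 98 + 34 = 253
—
[ok_sum: status IN ('ok', 'warn')]
sensor=D: ✓ → 30
sensor=B: ✗
sensor=U: ✓ → 89
sensor=V: ✗
sensor=R: ✓ → 32
sensor=T: ✗
sensor=Q: ✗
sensor=N: ✓ → 34
sensor=M: ✓ → 4
ok_sum = 30 + 89 + 32 + 34 + 4 = 189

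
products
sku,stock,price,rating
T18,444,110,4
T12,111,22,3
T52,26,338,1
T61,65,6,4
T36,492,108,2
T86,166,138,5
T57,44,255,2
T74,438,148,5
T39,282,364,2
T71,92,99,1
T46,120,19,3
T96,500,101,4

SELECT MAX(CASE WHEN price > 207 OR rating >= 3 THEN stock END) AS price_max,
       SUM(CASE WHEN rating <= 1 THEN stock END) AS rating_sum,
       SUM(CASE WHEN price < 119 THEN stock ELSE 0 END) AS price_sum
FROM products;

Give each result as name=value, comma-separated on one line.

[price_max: price > 207 OR rating >= 3]
sku=T18: ✓ → 444
sku=T12: ✓ → 111
sku=T52: ✓ → 26
sku=T61: ✓ → 65
sku=T36: ✗
sku=T86: ✓ → 166
sku=T57: ✓ → 44
sku=T74: ✓ → 438
sku=T39: ✓ → 282
sku=T71: ✗
sku=T46: ✓ → 120
sku=T96: ✓ → 500
price_max = MAX(444, 111, 26, 65, 166, 44, 438, 282, 120, 500) = 500
—
[rating_sum: rating <= 1]
sku=T18: ✗
sku=T12: ✗
sku=T52: ✓ → 26
sku=T61: ✗
sku=T36: ✗
sku=T86: ✗
sku=T57: ✗
sku=T74: ✗
sku=T39: ✗
sku=T71: ✓ → 92
sku=T46: ✗
sku=T96: ✗
rating_sum = 26 + 92 = 118
—
[price_sum: price < 119]
sku=T18: ✓ → 444
sku=T12: ✓ → 111
sku=T52: ✗
sku=T61: ✓ → 65
sku=T36: ✓ → 492
sku=T86: ✗
sku=T57: ✗
sku=T74: ✗
sku=T39: ✗
sku=T71: ✓ → 92
sku=T46: ✓ → 120
sku=T96: ✓ → 500
price_sum = 444 + 111 + 65 + 492 + 92 + 120 + 500 = 1824

price_max=500, rating_sum=118, price_sum=1824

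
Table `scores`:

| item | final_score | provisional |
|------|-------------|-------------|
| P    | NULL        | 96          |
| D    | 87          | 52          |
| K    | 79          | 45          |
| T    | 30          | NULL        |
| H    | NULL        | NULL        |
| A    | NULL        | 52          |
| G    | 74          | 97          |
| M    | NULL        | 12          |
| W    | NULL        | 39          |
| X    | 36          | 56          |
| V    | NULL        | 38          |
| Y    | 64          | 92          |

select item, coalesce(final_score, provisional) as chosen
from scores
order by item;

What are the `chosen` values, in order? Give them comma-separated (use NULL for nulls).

item=A: final_score=NULL, provisional=52 → 52
item=D: final_score=87 → 87
item=G: final_score=74 → 74
item=H: final_score=NULL, provisional=NULL (all NULL) → NULL
item=K: final_score=79 → 79
item=M: final_score=NULL, provisional=12 → 12
item=P: final_score=NULL, provisional=96 → 96
item=T: final_score=30 → 30
item=V: final_score=NULL, provisional=38 → 38
item=W: final_score=NULL, provisional=39 → 39
item=X: final_score=36 → 36
item=Y: final_score=64 → 64

52, 87, 74, NULL, 79, 12, 96, 30, 38, 39, 36, 64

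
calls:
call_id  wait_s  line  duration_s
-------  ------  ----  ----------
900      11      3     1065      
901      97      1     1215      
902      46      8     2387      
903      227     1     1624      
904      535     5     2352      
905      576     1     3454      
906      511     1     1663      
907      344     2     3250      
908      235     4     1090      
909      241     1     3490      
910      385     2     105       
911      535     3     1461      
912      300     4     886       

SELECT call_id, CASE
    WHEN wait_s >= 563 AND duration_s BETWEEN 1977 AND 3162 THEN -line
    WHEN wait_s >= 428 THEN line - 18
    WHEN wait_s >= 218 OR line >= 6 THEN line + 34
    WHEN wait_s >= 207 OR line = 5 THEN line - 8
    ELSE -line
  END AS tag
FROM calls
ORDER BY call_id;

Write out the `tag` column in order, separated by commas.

-3, -1, 42, 35, -13, -17, -17, 36, 38, 35, 36, -15, 38

call_id=900: ELSE → -3
call_id=901: ELSE → -1
call_id=902: wait_s >= 218 OR line >= 6 → 42
call_id=903: wait_s >= 218 OR line >= 6 → 35
call_id=904: wait_s >= 428 → -13
call_id=905: wait_s >= 428 → -17
call_id=906: wait_s >= 428 → -17
call_id=907: wait_s >= 218 OR line >= 6 → 36
call_id=908: wait_s >= 218 OR line >= 6 → 38
call_id=909: wait_s >= 218 OR line >= 6 → 35
call_id=910: wait_s >= 218 OR line >= 6 → 36
call_id=911: wait_s >= 428 → -15
call_id=912: wait_s >= 218 OR line >= 6 → 38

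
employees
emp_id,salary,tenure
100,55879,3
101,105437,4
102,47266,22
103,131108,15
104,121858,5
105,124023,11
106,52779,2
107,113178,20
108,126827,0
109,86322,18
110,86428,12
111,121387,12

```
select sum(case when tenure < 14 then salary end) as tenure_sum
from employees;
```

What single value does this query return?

794618

emp_id=100: ✓ → 55879
emp_id=101: ✓ → 105437
emp_id=102: ✗
emp_id=103: ✗
emp_id=104: ✓ → 121858
emp_id=105: ✓ → 124023
emp_id=106: ✓ → 52779
emp_id=107: ✗
emp_id=108: ✓ → 126827
emp_id=109: ✗
emp_id=110: ✓ → 86428
emp_id=111: ✓ → 121387
tenure_sum = 55879 + 105437 + 121858 + 124023 + 52779 + 126827 + 86428 + 121387 = 794618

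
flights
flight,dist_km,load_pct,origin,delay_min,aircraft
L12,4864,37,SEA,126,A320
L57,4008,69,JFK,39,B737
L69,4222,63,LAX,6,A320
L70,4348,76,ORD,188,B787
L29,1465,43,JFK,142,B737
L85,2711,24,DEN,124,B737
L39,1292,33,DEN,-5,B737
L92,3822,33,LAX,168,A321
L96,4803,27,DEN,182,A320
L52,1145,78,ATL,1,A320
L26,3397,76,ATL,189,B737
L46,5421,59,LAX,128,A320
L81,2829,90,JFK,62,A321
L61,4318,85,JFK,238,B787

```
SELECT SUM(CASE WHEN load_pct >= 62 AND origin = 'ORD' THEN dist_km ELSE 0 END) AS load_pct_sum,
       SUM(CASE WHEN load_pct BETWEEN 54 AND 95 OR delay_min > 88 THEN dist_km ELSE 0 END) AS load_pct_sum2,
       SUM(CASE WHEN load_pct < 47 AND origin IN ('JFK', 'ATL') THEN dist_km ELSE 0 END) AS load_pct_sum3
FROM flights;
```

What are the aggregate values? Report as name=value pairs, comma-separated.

[load_pct_sum: load_pct >= 62 AND origin = 'ORD']
flight=L12: ✗
flight=L57: ✗
flight=L69: ✗
flight=L70: ✓ → 4348
flight=L29: ✗
flight=L85: ✗
flight=L39: ✗
flight=L92: ✗
flight=L96: ✗
flight=L52: ✗
flight=L26: ✗
flight=L46: ✗
flight=L81: ✗
flight=L61: ✗
load_pct_sum = 4348
—
[load_pct_sum2: load_pct BETWEEN 54 AND 95 OR delay_min > 88]
flight=L12: ✓ → 4864
flight=L57: ✓ → 4008
flight=L69: ✓ → 4222
flight=L70: ✓ → 4348
flight=L29: ✓ → 1465
flight=L85: ✓ → 2711
flight=L39: ✗
flight=L92: ✓ → 3822
flight=L96: ✓ → 4803
flight=L52: ✓ → 1145
flight=L26: ✓ → 3397
flight=L46: ✓ → 5421
flight=L81: ✓ → 2829
flight=L61: ✓ → 4318
load_pct_sum2 = 4864 + 4008 + 4222 + 4348 + 1465 + 2711 + 3822 + 4803 + 1145 + 3397 + 5421 + 2829 + 4318 = 47353
—
[load_pct_sum3: load_pct < 47 AND origin IN ('JFK', 'ATL')]
flight=L12: ✗
flight=L57: ✗
flight=L69: ✗
flight=L70: ✗
flight=L29: ✓ → 1465
flight=L85: ✗
flight=L39: ✗
flight=L92: ✗
flight=L96: ✗
flight=L52: ✗
flight=L26: ✗
flight=L46: ✗
flight=L81: ✗
flight=L61: ✗
load_pct_sum3 = 1465

load_pct_sum=4348, load_pct_sum2=47353, load_pct_sum3=1465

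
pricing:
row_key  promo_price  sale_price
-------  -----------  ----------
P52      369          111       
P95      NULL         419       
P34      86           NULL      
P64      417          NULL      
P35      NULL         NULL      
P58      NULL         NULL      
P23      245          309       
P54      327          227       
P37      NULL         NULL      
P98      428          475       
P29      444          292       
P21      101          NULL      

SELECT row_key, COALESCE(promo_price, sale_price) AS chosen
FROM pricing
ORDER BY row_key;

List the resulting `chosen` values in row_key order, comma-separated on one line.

row_key=P21: promo_price=101 → 101
row_key=P23: promo_price=245 → 245
row_key=P29: promo_price=444 → 444
row_key=P34: promo_price=86 → 86
row_key=P35: promo_price=NULL, sale_price=NULL (all NULL) → NULL
row_key=P37: promo_price=NULL, sale_price=NULL (all NULL) → NULL
row_key=P52: promo_price=369 → 369
row_key=P54: promo_price=327 → 327
row_key=P58: promo_price=NULL, sale_price=NULL (all NULL) → NULL
row_key=P64: promo_price=417 → 417
row_key=P95: promo_price=NULL, sale_price=419 → 419
row_key=P98: promo_price=428 → 428

101, 245, 444, 86, NULL, NULL, 369, 327, NULL, 417, 419, 428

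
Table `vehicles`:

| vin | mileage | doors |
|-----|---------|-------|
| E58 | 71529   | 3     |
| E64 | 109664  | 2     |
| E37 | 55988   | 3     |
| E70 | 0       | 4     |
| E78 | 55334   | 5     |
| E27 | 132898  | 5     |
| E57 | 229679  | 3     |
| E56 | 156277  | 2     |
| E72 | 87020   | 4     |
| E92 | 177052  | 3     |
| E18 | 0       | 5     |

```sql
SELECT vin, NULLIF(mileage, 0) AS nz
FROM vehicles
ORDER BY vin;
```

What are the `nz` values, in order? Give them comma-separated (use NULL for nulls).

NULL, 132898, 55988, 156277, 229679, 71529, 109664, NULL, 87020, 55334, 177052

vin=E18: mileage=0 vs 0: equal → NULL
vin=E27: mileage=132898 vs 0: differ → 132898
vin=E37: mileage=55988 vs 0: differ → 55988
vin=E56: mileage=156277 vs 0: differ → 156277
vin=E57: mileage=229679 vs 0: differ → 229679
vin=E58: mileage=71529 vs 0: differ → 71529
vin=E64: mileage=109664 vs 0: differ → 109664
vin=E70: mileage=0 vs 0: equal → NULL
vin=E72: mileage=87020 vs 0: differ → 87020
vin=E78: mileage=55334 vs 0: differ → 55334
vin=E92: mileage=177052 vs 0: differ → 177052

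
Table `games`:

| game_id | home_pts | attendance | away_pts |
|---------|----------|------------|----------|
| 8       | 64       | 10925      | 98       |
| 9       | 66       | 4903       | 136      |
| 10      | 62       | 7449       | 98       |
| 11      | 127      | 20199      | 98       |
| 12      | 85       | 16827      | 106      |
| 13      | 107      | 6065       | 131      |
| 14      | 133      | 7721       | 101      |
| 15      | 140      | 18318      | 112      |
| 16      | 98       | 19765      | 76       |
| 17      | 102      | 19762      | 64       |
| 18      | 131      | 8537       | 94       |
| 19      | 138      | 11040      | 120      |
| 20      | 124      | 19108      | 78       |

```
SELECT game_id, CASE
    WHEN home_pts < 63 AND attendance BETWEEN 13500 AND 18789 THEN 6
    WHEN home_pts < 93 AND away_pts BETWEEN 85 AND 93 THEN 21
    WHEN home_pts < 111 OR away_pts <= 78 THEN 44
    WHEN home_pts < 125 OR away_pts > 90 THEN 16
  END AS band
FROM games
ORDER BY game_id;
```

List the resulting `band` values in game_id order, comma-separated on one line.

game_id=8: home_pts < 111 OR away_pts <= 78 → 44
game_id=9: home_pts < 111 OR away_pts <= 78 → 44
game_id=10: home_pts < 111 OR away_pts <= 78 → 44
game_id=11: home_pts < 125 OR away_pts > 90 → 16
game_id=12: home_pts < 111 OR away_pts <= 78 → 44
game_id=13: home_pts < 111 OR away_pts <= 78 → 44
game_id=14: home_pts < 125 OR away_pts > 90 → 16
game_id=15: home_pts < 125 OR away_pts > 90 → 16
game_id=16: home_pts < 111 OR away_pts <= 78 → 44
game_id=17: home_pts < 111 OR away_pts <= 78 → 44
game_id=18: home_pts < 125 OR away_pts > 90 → 16
game_id=19: home_pts < 125 OR away_pts > 90 → 16
game_id=20: home_pts < 111 OR away_pts <= 78 → 44

44, 44, 44, 16, 44, 44, 16, 16, 44, 44, 16, 16, 44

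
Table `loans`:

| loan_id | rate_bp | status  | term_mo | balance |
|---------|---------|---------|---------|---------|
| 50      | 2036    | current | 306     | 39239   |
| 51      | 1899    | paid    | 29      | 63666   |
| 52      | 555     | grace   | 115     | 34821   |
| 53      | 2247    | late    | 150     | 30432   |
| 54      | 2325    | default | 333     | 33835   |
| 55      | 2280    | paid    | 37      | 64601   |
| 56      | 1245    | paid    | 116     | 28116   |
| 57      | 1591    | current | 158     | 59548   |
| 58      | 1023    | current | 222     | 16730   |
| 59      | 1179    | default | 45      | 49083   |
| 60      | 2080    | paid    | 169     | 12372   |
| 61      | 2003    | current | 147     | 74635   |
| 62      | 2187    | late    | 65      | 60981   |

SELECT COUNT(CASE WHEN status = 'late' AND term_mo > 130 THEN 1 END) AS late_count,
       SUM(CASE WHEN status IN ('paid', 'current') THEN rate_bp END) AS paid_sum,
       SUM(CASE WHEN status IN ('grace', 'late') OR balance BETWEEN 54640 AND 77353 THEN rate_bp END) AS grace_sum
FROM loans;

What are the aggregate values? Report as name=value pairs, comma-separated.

late_count=1, paid_sum=14157, grace_sum=12762

[late_count: status = 'late' AND term_mo > 130]
loan_id=50: ✗
loan_id=51: ✗
loan_id=52: ✗
loan_id=53: ✓ → 1
loan_id=54: ✗
loan_id=55: ✗
loan_id=56: ✗
loan_id=57: ✗
loan_id=58: ✗
loan_id=59: ✗
loan_id=60: ✗
loan_id=61: ✗
loan_id=62: ✗
late_count = COUNT(1) = 1
—
[paid_sum: status IN ('paid', 'current')]
loan_id=50: ✓ → 2036
loan_id=51: ✓ → 1899
loan_id=52: ✗
loan_id=53: ✗
loan_id=54: ✗
loan_id=55: ✓ → 2280
loan_id=56: ✓ → 1245
loan_id=57: ✓ → 1591
loan_id=58: ✓ → 1023
loan_id=59: ✗
loan_id=60: ✓ → 2080
loan_id=61: ✓ → 2003
loan_id=62: ✗
paid_sum = 2036 + 1899 + 2280 + 1245 + 1591 + 1023 + 2080 + 2003 = 14157
—
[grace_sum: status IN ('grace', 'late') OR balance BETWEEN 54640 AND 77353]
loan_id=50: ✗
loan_id=51: ✓ → 1899
loan_id=52: ✓ → 555
loan_id=53: ✓ → 2247
loan_id=54: ✗
loan_id=55: ✓ → 2280
loan_id=56: ✗
loan_id=57: ✓ → 1591
loan_id=58: ✗
loan_id=59: ✗
loan_id=60: ✗
loan_id=61: ✓ → 2003
loan_id=62: ✓ → 2187
grace_sum = 1899 + 555 + 2247 + 2280 + 1591 + 2003 + 2187 = 12762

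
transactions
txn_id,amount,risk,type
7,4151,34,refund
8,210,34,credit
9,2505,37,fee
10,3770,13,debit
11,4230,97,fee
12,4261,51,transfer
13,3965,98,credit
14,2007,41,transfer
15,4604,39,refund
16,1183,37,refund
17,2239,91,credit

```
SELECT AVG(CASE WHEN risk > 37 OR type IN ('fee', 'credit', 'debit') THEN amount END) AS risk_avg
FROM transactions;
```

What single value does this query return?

3087.8888888889

txn_id=7: ✗
txn_id=8: ✓ → 210
txn_id=9: ✓ → 2505
txn_id=10: ✓ → 3770
txn_id=11: ✓ → 4230
txn_id=12: ✓ → 4261
txn_id=13: ✓ → 3965
txn_id=14: ✓ → 2007
txn_id=15: ✓ → 4604
txn_id=16: ✗
txn_id=17: ✓ → 2239
risk_avg = (210 + 2505 + 3770 + 4230 + 4261 + 3965 + 2007 + 4604 + 2239) / 9 = 3087.8888888889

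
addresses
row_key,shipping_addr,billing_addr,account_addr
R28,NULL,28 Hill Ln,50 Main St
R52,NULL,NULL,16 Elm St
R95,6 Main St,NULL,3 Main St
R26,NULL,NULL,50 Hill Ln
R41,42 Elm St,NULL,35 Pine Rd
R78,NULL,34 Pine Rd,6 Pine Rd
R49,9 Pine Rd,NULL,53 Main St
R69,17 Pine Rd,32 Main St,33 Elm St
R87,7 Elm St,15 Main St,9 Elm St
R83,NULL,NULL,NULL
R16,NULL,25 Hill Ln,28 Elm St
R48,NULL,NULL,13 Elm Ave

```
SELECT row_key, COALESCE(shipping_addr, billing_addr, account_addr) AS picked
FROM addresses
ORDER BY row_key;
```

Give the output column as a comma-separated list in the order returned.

25 Hill Ln, 50 Hill Ln, 28 Hill Ln, 42 Elm St, 13 Elm Ave, 9 Pine Rd, 16 Elm St, 17 Pine Rd, 34 Pine Rd, NULL, 7 Elm St, 6 Main St

row_key=R16: shipping_addr=NULL, billing_addr=25 Hill Ln → 25 Hill Ln
row_key=R26: shipping_addr=NULL, billing_addr=NULL, account_addr=50 Hill Ln → 50 Hill Ln
row_key=R28: shipping_addr=NULL, billing_addr=28 Hill Ln → 28 Hill Ln
row_key=R41: shipping_addr=42 Elm St → 42 Elm St
row_key=R48: shipping_addr=NULL, billing_addr=NULL, account_addr=13 Elm Ave → 13 Elm Ave
row_key=R49: shipping_addr=9 Pine Rd → 9 Pine Rd
row_key=R52: shipping_addr=NULL, billing_addr=NULL, account_addr=16 Elm St → 16 Elm St
row_key=R69: shipping_addr=17 Pine Rd → 17 Pine Rd
row_key=R78: shipping_addr=NULL, billing_addr=34 Pine Rd → 34 Pine Rd
row_key=R83: shipping_addr=NULL, billing_addr=NULL, account_addr=NULL (all NULL) → NULL
row_key=R87: shipping_addr=7 Elm St → 7 Elm St
row_key=R95: shipping_addr=6 Main St → 6 Main St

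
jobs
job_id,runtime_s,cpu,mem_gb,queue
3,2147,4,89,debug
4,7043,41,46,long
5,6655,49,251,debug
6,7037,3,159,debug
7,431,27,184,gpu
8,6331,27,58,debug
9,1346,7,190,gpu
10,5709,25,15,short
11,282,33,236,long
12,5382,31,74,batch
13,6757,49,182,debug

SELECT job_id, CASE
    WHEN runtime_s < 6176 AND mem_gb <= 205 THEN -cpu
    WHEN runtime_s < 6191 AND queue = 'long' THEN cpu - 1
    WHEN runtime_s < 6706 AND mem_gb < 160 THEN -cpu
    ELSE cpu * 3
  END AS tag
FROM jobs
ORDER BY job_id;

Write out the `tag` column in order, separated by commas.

job_id=3: runtime_s < 6176 AND mem_gb <= 205 → -4
job_id=4: ELSE → 123
job_id=5: ELSE → 147
job_id=6: ELSE → 9
job_id=7: runtime_s < 6176 AND mem_gb <= 205 → -27
job_id=8: runtime_s < 6706 AND mem_gb < 160 → -27
job_id=9: runtime_s < 6176 AND mem_gb <= 205 → -7
job_id=10: runtime_s < 6176 AND mem_gb <= 205 → -25
job_id=11: runtime_s < 6191 AND queue = 'long' → 32
job_id=12: runtime_s < 6176 AND mem_gb <= 205 → -31
job_id=13: ELSE → 147

-4, 123, 147, 9, -27, -27, -7, -25, 32, -31, 147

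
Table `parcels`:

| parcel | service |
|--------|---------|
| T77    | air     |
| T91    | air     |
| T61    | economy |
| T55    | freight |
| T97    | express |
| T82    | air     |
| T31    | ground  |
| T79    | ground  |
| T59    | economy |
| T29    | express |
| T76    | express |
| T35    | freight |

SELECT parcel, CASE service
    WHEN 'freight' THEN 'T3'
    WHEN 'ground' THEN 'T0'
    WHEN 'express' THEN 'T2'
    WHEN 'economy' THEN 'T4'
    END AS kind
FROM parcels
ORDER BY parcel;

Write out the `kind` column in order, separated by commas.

parcel=T29: service='express' → T2
parcel=T31: service='ground' → T0
parcel=T35: service='freight' → T3
parcel=T55: service='freight' → T3
parcel=T59: service='economy' → T4
parcel=T61: service='economy' → T4
parcel=T76: service='express' → T2
parcel=T77: (no match → NULL) → NULL
parcel=T79: service='ground' → T0
parcel=T82: (no match → NULL) → NULL
parcel=T91: (no match → NULL) → NULL
parcel=T97: service='express' → T2

T2, T0, T3, T3, T4, T4, T2, NULL, T0, NULL, NULL, T2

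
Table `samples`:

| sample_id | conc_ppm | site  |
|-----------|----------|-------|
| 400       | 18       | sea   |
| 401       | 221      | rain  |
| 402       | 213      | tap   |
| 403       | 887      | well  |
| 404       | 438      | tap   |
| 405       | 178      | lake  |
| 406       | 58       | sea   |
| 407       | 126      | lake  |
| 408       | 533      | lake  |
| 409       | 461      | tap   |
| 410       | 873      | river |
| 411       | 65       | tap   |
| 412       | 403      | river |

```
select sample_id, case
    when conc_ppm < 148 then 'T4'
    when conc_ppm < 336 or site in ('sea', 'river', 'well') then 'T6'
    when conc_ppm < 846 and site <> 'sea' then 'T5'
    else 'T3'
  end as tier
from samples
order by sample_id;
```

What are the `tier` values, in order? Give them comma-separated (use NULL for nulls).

T4, T6, T6, T6, T5, T6, T4, T4, T5, T5, T6, T4, T6

sample_id=400: conc_ppm < 148 → T4
sample_id=401: conc_ppm < 336 or site in ('sea', 'river', 'well') → T6
sample_id=402: conc_ppm < 336 or site in ('sea', 'river', 'well') → T6
sample_id=403: conc_ppm < 336 or site in ('sea', 'river', 'well') → T6
sample_id=404: conc_ppm < 846 and site <> 'sea' → T5
sample_id=405: conc_ppm < 336 or site in ('sea', 'river', 'well') → T6
sample_id=406: conc_ppm < 148 → T4
sample_id=407: conc_ppm < 148 → T4
sample_id=408: conc_ppm < 846 and site <> 'sea' → T5
sample_id=409: conc_ppm < 846 and site <> 'sea' → T5
sample_id=410: conc_ppm < 336 or site in ('sea', 'river', 'well') → T6
sample_id=411: conc_ppm < 148 → T4
sample_id=412: conc_ppm < 336 or site in ('sea', 'river', 'well') → T6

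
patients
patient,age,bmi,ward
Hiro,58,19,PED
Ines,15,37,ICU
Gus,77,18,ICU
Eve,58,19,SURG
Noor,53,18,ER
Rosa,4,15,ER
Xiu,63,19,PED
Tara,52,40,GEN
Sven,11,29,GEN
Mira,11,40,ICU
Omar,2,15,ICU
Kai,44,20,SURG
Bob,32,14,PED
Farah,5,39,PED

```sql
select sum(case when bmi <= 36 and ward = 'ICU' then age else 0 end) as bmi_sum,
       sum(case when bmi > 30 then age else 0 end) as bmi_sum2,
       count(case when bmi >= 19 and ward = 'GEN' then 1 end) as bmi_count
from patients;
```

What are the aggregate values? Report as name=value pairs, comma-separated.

bmi_sum=79, bmi_sum2=83, bmi_count=2

[bmi_sum: bmi <= 36 and ward = 'ICU']
patient=Hiro: ✗
patient=Ines: ✗
patient=Gus: ✓ → 77
patient=Eve: ✗
patient=Noor: ✗
patient=Rosa: ✗
patient=Xiu: ✗
patient=Tara: ✗
patient=Sven: ✗
patient=Mira: ✗
patient=Omar: ✓ → 2
patient=Kai: ✗
patient=Bob: ✗
patient=Farah: ✗
bmi_sum = 77 + 2 = 79
—
[bmi_sum2: bmi > 30]
patient=Hiro: ✗
patient=Ines: ✓ → 15
patient=Gus: ✗
patient=Eve: ✗
patient=Noor: ✗
patient=Rosa: ✗
patient=Xiu: ✗
patient=Tara: ✓ → 52
patient=Sven: ✗
patient=Mira: ✓ → 11
patient=Omar: ✗
patient=Kai: ✗
patient=Bob: ✗
patient=Farah: ✓ → 5
bmi_sum2 = 15 + 52 + 11 + 5 = 83
—
[bmi_count: bmi >= 19 and ward = 'GEN']
patient=Hiro: ✗
patient=Ines: ✗
patient=Gus: ✗
patient=Eve: ✗
patient=Noor: ✗
patient=Rosa: ✗
patient=Xiu: ✗
patient=Tara: ✓ → 1
patient=Sven: ✓ → 1
patient=Mira: ✗
patient=Omar: ✗
patient=Kai: ✗
patient=Bob: ✗
patient=Farah: ✗
bmi_count = COUNT(1, 1) = 2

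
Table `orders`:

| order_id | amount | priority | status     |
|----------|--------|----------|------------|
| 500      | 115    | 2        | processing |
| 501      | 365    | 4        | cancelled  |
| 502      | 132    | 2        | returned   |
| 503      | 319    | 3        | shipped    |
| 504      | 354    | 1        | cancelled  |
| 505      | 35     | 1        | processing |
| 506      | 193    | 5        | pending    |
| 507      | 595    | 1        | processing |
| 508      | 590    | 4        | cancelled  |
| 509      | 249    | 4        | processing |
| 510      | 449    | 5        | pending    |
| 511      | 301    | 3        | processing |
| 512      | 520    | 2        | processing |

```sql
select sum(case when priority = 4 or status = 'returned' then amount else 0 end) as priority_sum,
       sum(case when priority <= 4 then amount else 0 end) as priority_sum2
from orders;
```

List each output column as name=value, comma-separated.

priority_sum=1336, priority_sum2=3575

[priority_sum: priority = 4 or status = 'returned']
order_id=500: ✗
order_id=501: ✓ → 365
order_id=502: ✓ → 132
order_id=503: ✗
order_id=504: ✗
order_id=505: ✗
order_id=506: ✗
order_id=507: ✗
order_id=508: ✓ → 590
order_id=509: ✓ → 249
order_id=510: ✗
order_id=511: ✗
order_id=512: ✗
priority_sum = 365 + 132 + 590 + 249 = 1336
—
[priority_sum2: priority <= 4]
order_id=500: ✓ → 115
order_id=501: ✓ → 365
order_id=502: ✓ → 132
order_id=503: ✓ → 319
order_id=504: ✓ → 354
order_id=505: ✓ → 35
order_id=506: ✗
order_id=507: ✓ → 595
order_id=508: ✓ → 590
order_id=509: ✓ → 249
order_id=510: ✗
order_id=511: ✓ → 301
order_id=512: ✓ → 520
priority_sum2 = 115 + 365 + 132 + 319 + 354 + 35 + 595 + 590 + 249 + 301 + 520 = 3575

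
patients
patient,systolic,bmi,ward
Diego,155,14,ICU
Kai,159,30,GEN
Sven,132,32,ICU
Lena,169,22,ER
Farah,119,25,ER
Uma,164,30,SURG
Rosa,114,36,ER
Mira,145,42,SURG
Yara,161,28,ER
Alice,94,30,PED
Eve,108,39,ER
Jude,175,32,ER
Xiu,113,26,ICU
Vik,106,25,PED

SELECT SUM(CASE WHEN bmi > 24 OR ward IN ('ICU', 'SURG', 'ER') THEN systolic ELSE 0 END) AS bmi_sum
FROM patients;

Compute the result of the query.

1914

patient=Diego: ✓ → 155
patient=Kai: ✓ → 159
patient=Sven: ✓ → 132
patient=Lena: ✓ → 169
patient=Farah: ✓ → 119
patient=Uma: ✓ → 164
patient=Rosa: ✓ → 114
patient=Mira: ✓ → 145
patient=Yara: ✓ → 161
patient=Alice: ✓ → 94
patient=Eve: ✓ → 108
patient=Jude: ✓ → 175
patient=Xiu: ✓ → 113
patient=Vik: ✓ → 106
bmi_sum = 155 + 159 + 132 + 169 + 119 + 164 + 114 + 145 + 161 + 94 + 108 + 175 + 113 + 106 = 1914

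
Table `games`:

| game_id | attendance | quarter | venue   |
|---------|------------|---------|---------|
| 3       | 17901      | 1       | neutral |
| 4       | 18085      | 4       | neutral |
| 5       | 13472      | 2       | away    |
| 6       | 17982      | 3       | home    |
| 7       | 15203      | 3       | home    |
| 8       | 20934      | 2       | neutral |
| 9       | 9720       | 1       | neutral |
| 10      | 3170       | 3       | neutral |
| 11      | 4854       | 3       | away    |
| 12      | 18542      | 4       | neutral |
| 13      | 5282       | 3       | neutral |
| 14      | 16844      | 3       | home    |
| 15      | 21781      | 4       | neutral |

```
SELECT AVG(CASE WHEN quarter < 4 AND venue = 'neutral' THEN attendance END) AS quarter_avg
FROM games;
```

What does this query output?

game_id=3: ✓ → 17901
game_id=4: ✗
game_id=5: ✗
game_id=6: ✗
game_id=7: ✗
game_id=8: ✓ → 20934
game_id=9: ✓ → 9720
game_id=10: ✓ → 3170
game_id=11: ✗
game_id=12: ✗
game_id=13: ✓ → 5282
game_id=14: ✗
game_id=15: ✗
quarter_avg = (17901 + 20934 + 9720 + 3170 + 5282) / 5 = 11401.4

11401.4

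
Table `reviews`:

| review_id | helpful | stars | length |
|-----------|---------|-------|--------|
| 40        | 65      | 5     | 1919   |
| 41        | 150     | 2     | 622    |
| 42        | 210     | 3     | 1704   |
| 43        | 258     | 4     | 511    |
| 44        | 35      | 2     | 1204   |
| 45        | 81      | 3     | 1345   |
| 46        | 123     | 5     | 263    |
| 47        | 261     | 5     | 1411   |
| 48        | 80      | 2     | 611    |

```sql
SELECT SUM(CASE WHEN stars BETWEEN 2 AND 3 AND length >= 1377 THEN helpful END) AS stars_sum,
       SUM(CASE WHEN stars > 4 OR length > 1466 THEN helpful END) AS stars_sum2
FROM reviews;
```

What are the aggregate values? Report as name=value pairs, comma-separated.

stars_sum=210, stars_sum2=659

[stars_sum: stars BETWEEN 2 AND 3 AND length >= 1377]
review_id=40: ✗
review_id=41: ✗
review_id=42: ✓ → 210
review_id=43: ✗
review_id=44: ✗
review_id=45: ✗
review_id=46: ✗
review_id=47: ✗
review_id=48: ✗
stars_sum = 210
—
[stars_sum2: stars > 4 OR length > 1466]
review_id=40: ✓ → 65
review_id=41: ✗
review_id=42: ✓ → 210
review_id=43: ✗
review_id=44: ✗
review_id=45: ✗
review_id=46: ✓ → 123
review_id=47: ✓ → 261
review_id=48: ✗
stars_sum2 = 65 + 210 + 123 + 261 = 659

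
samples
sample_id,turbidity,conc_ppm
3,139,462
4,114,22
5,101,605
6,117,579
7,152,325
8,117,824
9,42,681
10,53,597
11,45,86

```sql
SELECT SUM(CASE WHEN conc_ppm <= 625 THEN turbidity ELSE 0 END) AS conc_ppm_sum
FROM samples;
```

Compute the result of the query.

721

sample_id=3: ✓ → 139
sample_id=4: ✓ → 114
sample_id=5: ✓ → 101
sample_id=6: ✓ → 117
sample_id=7: ✓ → 152
sample_id=8: ✗
sample_id=9: ✗
sample_id=10: ✓ → 53
sample_id=11: ✓ → 45
conc_ppm_sum = 139 + 114 + 101 + 117 + 152 + 53 + 45 = 721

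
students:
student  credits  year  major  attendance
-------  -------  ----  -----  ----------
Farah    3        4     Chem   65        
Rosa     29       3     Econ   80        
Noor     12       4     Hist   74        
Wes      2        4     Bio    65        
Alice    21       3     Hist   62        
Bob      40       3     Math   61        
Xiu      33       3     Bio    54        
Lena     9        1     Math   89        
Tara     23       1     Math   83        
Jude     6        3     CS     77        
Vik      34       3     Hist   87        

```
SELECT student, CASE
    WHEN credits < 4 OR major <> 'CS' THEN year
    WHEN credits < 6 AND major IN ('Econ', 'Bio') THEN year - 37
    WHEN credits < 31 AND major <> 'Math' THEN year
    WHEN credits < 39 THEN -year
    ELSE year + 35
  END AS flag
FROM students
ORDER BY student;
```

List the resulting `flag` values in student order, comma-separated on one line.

student=Alice: credits < 4 OR major <> 'CS' → 3
student=Bob: credits < 4 OR major <> 'CS' → 3
student=Farah: credits < 4 OR major <> 'CS' → 4
student=Jude: credits < 31 AND major <> 'Math' → 3
student=Lena: credits < 4 OR major <> 'CS' → 1
student=Noor: credits < 4 OR major <> 'CS' → 4
student=Rosa: credits < 4 OR major <> 'CS' → 3
student=Tara: credits < 4 OR major <> 'CS' → 1
student=Vik: credits < 4 OR major <> 'CS' → 3
student=Wes: credits < 4 OR major <> 'CS' → 4
student=Xiu: credits < 4 OR major <> 'CS' → 3

3, 3, 4, 3, 1, 4, 3, 1, 3, 4, 3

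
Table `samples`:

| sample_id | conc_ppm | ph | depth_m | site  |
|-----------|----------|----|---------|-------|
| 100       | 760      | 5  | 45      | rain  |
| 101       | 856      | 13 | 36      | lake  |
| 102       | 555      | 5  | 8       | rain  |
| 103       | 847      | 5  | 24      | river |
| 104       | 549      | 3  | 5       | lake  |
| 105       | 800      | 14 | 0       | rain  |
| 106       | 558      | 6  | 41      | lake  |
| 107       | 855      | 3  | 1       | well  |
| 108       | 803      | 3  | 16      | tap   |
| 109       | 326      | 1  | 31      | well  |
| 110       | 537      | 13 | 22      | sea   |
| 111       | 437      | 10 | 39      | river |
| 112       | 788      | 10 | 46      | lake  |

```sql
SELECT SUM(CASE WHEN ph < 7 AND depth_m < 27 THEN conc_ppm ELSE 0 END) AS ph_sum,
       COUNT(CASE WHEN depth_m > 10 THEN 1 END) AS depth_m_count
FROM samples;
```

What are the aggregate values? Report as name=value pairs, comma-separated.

[ph_sum: ph < 7 AND depth_m < 27]
sample_id=100: ✗
sample_id=101: ✗
sample_id=102: ✓ → 555
sample_id=103: ✓ → 847
sample_id=104: ✓ → 549
sample_id=105: ✗
sample_id=106: ✗
sample_id=107: ✓ → 855
sample_id=108: ✓ → 803
sample_id=109: ✗
sample_id=110: ✗
sample_id=111: ✗
sample_id=112: ✗
ph_sum = 555 + 847 + 549 + 855 + 803 = 3609
—
[depth_m_count: depth_m > 10]
sample_id=100: ✓ → 1
sample_id=101: ✓ → 1
sample_id=102: ✗
sample_id=103: ✓ → 1
sample_id=104: ✗
sample_id=105: ✗
sample_id=106: ✓ → 1
sample_id=107: ✗
sample_id=108: ✓ → 1
sample_id=109: ✓ → 1
sample_id=110: ✓ → 1
sample_id=111: ✓ → 1
sample_id=112: ✓ → 1
depth_m_count = COUNT(1, 1, 1, 1, 1, 1, 1, 1, 1) = 9

ph_sum=3609, depth_m_count=9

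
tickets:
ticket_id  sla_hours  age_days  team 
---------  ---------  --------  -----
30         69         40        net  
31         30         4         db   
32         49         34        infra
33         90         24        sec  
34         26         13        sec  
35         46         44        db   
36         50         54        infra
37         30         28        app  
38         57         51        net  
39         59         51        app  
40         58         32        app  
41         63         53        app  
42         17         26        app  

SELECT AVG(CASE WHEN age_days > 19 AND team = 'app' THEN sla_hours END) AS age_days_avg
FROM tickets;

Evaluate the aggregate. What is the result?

45.4

ticket_id=30: ✗
ticket_id=31: ✗
ticket_id=32: ✗
ticket_id=33: ✗
ticket_id=34: ✗
ticket_id=35: ✗
ticket_id=36: ✗
ticket_id=37: ✓ → 30
ticket_id=38: ✗
ticket_id=39: ✓ → 59
ticket_id=40: ✓ → 58
ticket_id=41: ✓ → 63
ticket_id=42: ✓ → 17
age_days_avg = (30 + 59 + 58 + 63 + 17) / 5 = 45.4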